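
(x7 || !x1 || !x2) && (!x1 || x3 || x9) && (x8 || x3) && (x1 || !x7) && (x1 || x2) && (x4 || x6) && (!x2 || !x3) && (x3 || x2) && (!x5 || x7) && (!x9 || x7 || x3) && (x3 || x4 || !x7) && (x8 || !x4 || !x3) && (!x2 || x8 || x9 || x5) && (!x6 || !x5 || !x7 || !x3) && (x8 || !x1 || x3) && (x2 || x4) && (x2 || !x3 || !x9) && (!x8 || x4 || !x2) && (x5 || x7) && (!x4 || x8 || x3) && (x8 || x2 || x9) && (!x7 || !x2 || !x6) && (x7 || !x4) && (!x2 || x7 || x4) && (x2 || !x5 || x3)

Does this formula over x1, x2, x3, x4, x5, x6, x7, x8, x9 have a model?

Branch on x8: set x8 = true.
Branch on x1: set x1 = true.
Branch on x7: set x7 = true.
Branch on x3: set x3 = true.
The clause (!x2) is unit, so x2 = false.
The clause (x4) is unit, so x4 = true.
The clause (!x9) is unit, so x9 = false.
Branch on x6: set x6 = false.
Every clause is now satisfied; x5 is unconstrained.
A satisfying assignment: x1=true, x2=false, x3=true, x4=true, x5=false, x6=false, x7=true, x8=true, x9=false.

Satisfiable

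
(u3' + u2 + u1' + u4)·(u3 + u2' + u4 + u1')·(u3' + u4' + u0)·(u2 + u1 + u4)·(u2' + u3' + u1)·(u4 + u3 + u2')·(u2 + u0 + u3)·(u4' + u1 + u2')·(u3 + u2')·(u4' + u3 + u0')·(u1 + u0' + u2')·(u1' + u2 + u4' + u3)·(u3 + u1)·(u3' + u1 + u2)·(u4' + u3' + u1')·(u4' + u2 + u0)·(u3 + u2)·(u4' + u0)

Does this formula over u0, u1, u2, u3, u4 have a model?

Satisfiable

Try u3 = 1.
Try u4 = 0.
Try u2 = 1.
(u1) alone gives u1 = 1.
Every clause is now satisfied; u0 is unconstrained.
A satisfying assignment: u0: 0; u1: 1; u2: 1; u3: 1; u4: 0.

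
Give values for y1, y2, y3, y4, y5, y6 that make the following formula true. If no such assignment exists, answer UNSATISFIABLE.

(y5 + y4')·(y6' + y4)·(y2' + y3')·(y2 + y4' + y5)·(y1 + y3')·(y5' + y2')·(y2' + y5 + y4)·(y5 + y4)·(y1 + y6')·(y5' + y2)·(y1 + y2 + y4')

UNSATISFIABLE

Branch on y5: set y5 = 1.
Unit clause (y2') forces y2 = 0.
But (y2) is also a unit clause — contradiction.
So y5 must be the other value — set y5 = 0.
Unit clause (y4') forces y4 = 0.
But (y4) is also a unit clause — contradiction.
Either choice for y5 ends in contradiction.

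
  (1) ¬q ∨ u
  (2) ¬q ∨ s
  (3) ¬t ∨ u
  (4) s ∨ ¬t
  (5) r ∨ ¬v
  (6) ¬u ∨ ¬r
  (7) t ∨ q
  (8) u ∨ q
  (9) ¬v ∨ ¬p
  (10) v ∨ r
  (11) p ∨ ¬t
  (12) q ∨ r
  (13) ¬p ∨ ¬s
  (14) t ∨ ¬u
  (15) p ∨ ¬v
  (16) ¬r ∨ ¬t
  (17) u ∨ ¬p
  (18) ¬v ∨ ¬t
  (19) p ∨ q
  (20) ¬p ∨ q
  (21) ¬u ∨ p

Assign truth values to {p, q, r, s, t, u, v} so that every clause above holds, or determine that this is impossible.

Try q = False.
The clause (t) is unit, so t = True.
The clause (u) is unit, so u = True.
The clause (s) is unit, so s = True.
The clause (¬r) is unit, so r = False.
That conflicts with the unit clause (r).
Backtrack on q: now try q = True.
The clause (u) is unit, so u = True.
The clause (s) is unit, so s = True.
The clause (¬r) is unit, so r = False.
The clause (¬v) is unit, so v = False.
That conflicts with the unit clause (v).
Both values of q lead to a conflict.

UNSATISFIABLE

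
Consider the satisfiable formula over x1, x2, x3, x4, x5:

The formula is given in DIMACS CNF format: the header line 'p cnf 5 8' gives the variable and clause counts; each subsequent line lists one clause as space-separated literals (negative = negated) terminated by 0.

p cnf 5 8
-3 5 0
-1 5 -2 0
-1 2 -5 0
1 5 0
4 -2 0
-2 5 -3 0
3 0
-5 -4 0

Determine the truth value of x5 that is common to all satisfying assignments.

True

Suppose x5 = False.
Unit clause (¬x3) forces x3 = False.
But (x3) is also a unit clause — contradiction.
So every satisfying assignment has x5 = True.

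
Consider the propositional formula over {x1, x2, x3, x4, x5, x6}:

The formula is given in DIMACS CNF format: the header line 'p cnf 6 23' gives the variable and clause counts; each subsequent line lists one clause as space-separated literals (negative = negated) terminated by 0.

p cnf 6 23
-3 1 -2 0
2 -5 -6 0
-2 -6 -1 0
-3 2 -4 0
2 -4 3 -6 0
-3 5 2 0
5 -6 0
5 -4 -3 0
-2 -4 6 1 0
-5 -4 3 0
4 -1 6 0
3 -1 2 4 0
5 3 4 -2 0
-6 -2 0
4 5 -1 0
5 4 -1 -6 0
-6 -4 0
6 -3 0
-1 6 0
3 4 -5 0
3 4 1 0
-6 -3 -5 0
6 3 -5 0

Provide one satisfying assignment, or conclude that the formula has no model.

x1 ↦ False,  x2 ↦ False,  x3 ↦ False,  x4 ↦ True,  x5 ↦ False,  x6 ↦ False

Branch on x5: set x5 = False.
From the singleton clause (¬x6), x6 = False.
From the singleton clause (¬x3), x3 = False.
From the singleton clause (¬x1), x1 = False.
From the singleton clause (x4), x4 = True.
From the singleton clause (¬x2), x2 = False.
All clauses are satisfied.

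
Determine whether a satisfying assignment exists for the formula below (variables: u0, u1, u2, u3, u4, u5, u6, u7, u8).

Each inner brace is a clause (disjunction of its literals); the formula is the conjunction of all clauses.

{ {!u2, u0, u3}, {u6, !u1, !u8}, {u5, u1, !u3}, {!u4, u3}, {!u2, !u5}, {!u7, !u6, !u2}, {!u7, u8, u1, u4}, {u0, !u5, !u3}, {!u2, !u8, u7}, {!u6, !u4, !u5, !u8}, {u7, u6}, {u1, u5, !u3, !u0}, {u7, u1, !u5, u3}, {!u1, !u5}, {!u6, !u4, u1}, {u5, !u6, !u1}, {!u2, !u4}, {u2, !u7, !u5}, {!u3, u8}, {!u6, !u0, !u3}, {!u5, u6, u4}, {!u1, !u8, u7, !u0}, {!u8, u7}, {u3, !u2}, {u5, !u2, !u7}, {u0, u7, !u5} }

Suppose u4 = false.
Suppose u2 = false.
Suppose u7 = true.
From the singleton clause (!u5), u5 = false.
Suppose u1 = false.
From the singleton clause (!u3), u3 = false.
From the singleton clause (u8), u8 = true.
No clause remains; u0, u6 are free.
A satisfying assignment: u0 ↦ true, u1 ↦ false, u2 ↦ false, u3 ↦ false, u4 ↦ false, u5 ↦ false, u6 ↦ true, u7 ↦ true, u8 ↦ true.

Satisfiable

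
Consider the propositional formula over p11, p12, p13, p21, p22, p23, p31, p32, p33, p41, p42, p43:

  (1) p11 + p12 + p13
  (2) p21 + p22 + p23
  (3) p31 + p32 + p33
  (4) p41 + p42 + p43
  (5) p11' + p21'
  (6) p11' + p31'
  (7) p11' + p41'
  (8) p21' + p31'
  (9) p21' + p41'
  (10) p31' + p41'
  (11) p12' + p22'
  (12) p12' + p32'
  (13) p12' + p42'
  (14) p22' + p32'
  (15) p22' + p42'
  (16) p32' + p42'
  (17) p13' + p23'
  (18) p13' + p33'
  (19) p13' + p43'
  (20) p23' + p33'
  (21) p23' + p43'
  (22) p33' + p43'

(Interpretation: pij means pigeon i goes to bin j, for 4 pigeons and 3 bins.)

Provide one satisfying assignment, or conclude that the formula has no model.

UNSATISFIABLE

Branch on p11: set p11 = 0.
Branch on p12: set p12 = 1.
(p22') alone gives p22 = 0.
(p32') alone gives p32 = 0.
(p42') alone gives p42 = 0.
Branch on p21: set p21 = 1.
(p31') alone gives p31 = 0.
(p33) alone gives p33 = 1.
(p41') alone gives p41 = 0.
(p43) alone gives p43 = 1.
That conflicts with the unit clause (p43').
Undo p21 and try p21 = 0.
(p23) alone gives p23 = 1.
(p13') alone gives p13 = 0.
(p33') alone gives p33 = 0.
(p31) alone gives p31 = 1.
(p41') alone gives p41 = 0.
(p43) alone gives p43 = 1.
That conflicts with the unit clause (p43').
Either choice for p21 ends in contradiction.
Undo p12 and try p12 = 0.
(p13) alone gives p13 = 1.
(p23') alone gives p23 = 0.
(p33') alone gives p33 = 0.
(p43') alone gives p43 = 0.
Branch on p21: set p21 = 1.
(p31') alone gives p31 = 0.
(p32) alone gives p32 = 1.
(p41') alone gives p41 = 0.
(p42) alone gives p42 = 1.
That conflicts with the unit clause (p42').
Undo p21 and try p21 = 0.
(p22) alone gives p22 = 1.
(p32') alone gives p32 = 0.
(p31) alone gives p31 = 1.
(p41') alone gives p41 = 0.
(p42) alone gives p42 = 1.
That conflicts with the unit clause (p42').
Either choice for p21 ends in contradiction.
Either choice for p12 ends in contradiction.
Undo p11 and try p11 = 1.
(p21') alone gives p21 = 0.
(p31') alone gives p31 = 0.
(p41') alone gives p41 = 0.
Branch on p22: set p22 = 1.
(p12') alone gives p12 = 0.
(p32') alone gives p32 = 0.
(p33) alone gives p33 = 1.
(p42') alone gives p42 = 0.
(p43) alone gives p43 = 1.
That conflicts with the unit clause (p43').
Undo p22 and try p22 = 0.
(p23) alone gives p23 = 1.
(p13') alone gives p13 = 0.
(p33') alone gives p33 = 0.
(p32) alone gives p32 = 1.
(p12') alone gives p12 = 0.
(p42') alone gives p42 = 0.
(p43) alone gives p43 = 1.
That conflicts with the unit clause (p43').
Either choice for p22 ends in contradiction.
Either choice for p11 ends in contradiction.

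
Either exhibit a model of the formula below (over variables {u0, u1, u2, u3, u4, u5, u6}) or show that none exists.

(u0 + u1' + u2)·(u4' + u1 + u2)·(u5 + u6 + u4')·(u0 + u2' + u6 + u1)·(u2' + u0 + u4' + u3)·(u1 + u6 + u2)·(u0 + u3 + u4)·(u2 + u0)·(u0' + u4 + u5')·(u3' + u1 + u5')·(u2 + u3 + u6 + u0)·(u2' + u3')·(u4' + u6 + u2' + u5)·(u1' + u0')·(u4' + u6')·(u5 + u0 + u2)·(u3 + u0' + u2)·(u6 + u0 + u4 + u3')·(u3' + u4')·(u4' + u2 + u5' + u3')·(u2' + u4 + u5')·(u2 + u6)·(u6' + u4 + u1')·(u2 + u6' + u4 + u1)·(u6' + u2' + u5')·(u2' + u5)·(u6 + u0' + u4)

u0=1; u1=0; u2=1; u3=0; u4=1; u5=1; u6=0

Try u2 = 1.
The clause (u3') is unit, so u3 = 0.
The clause (u5) is unit, so u5 = 1.
The clause (u4) is unit, so u4 = 1.
The clause (u0) is unit, so u0 = 1.
The clause (u1') is unit, so u1 = 0.
The clause (u6') is unit, so u6 = 0.
All clauses are satisfied.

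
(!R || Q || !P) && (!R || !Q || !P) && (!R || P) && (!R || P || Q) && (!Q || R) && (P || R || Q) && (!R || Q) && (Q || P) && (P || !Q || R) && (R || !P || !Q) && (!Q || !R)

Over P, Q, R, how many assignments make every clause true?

There are 2^3 = 8 truth assignments over (P, Q, R).
Split on Q. With Q = true, the clauses containing Q are satisfied and !Q drops from the rest; 0 of the 2^2 = 4 assignments to the other variables satisfy what remains.
With Q = false, by the same count on the reduced clause set, 1 assignment works.
Total: 0 + 1 = 1.

1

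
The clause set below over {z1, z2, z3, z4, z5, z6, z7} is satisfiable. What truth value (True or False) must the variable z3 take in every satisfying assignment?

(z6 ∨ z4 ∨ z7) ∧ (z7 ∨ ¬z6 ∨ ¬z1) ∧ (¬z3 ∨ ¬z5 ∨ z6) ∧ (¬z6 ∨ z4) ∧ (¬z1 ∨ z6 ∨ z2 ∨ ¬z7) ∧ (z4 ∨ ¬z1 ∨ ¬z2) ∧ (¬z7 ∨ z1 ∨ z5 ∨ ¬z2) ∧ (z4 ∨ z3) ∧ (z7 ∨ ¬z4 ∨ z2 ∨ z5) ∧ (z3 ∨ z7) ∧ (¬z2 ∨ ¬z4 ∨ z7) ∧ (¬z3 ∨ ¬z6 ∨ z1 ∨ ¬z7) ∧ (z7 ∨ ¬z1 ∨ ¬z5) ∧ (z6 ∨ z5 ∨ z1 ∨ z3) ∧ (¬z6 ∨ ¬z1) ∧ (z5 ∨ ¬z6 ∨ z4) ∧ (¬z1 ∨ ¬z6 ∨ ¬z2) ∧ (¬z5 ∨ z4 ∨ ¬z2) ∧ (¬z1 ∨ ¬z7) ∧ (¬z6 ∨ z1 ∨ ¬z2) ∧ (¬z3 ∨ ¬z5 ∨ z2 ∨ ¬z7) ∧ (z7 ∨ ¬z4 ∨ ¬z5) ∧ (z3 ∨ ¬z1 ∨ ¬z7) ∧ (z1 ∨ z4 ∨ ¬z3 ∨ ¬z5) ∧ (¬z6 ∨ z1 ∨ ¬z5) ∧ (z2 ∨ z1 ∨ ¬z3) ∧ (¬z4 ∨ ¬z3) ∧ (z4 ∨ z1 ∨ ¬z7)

Suppose z3 = True.
Unit clause (¬z4) forces z4 = False.
Unit clause (¬z6) forces z6 = False.
Unit clause (z7) forces z7 = True.
Unit clause (¬z5) forces z5 = False.
Unit clause (¬z1) forces z1 = False.
But (z1) is also a unit clause — contradiction.
So every satisfying assignment has z3 = False.

False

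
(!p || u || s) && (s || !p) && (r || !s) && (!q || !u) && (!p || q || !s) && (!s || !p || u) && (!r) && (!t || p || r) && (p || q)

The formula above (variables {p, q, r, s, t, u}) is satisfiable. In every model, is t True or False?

Suppose t = true.
Unit clause (!r) forces r = false.
Unit clause (!s) forces s = false.
Unit clause (!p) forces p = false.
But (p) is also a unit clause — contradiction.
So every satisfying assignment has t = False.

False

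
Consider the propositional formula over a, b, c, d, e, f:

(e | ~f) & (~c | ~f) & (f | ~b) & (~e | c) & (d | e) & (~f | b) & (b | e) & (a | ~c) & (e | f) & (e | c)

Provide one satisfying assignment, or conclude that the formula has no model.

a ↦ 1,  b ↦ 0,  c ↦ 1,  d ↦ 1,  e ↦ 1,  f ↦ 0

Suppose e = 1.
(c) alone gives c = 1.
(~f) alone gives f = 0.
(~b) alone gives b = 0.
(a) alone gives a = 1.
Every clause is now satisfied; d is unconstrained.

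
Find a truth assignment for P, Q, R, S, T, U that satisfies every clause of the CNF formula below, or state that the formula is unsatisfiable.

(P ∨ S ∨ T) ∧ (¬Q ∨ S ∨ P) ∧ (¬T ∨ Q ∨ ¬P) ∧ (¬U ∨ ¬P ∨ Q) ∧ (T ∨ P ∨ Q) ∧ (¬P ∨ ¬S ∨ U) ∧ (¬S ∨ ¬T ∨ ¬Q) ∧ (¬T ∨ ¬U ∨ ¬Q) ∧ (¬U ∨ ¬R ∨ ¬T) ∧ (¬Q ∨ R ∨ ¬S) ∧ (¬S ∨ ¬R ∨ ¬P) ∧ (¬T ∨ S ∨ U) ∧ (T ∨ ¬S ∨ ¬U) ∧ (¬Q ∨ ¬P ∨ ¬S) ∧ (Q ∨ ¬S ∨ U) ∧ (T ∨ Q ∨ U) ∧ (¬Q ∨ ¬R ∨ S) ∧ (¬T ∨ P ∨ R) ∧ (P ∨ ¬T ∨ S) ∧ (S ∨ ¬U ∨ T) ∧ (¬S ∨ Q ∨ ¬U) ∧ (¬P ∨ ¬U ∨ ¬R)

Case P = True:
Case T = False:
Case U = False:
From the singleton clause (¬S), S = False.
From the singleton clause (Q), Q = True.
From the singleton clause (¬R), R = False.
All clauses are satisfied.

P: True,  Q: True,  R: False,  S: False,  T: False,  U: False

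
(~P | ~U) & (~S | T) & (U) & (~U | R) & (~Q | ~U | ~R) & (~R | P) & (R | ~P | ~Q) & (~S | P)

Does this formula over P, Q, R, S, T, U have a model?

No, unsatisfiable

The clause (U) is unit, so U = 1.
The clause (~P) is unit, so P = 0.
The clause (R) is unit, so R = 1.
That conflicts with the unit clause (~R).
No assignment satisfies every clause.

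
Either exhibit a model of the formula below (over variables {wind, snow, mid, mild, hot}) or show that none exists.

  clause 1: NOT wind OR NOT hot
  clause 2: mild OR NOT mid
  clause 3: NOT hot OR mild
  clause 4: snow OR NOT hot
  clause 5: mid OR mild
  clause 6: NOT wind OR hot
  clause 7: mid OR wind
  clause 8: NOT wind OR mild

wind: false; snow: true; mid: true; mild: true; hot: false

Case wind = false:
Unit clause (mid) forces mid = true.
Unit clause (mild) forces mild = true.
Case snow = true:
All clauses hold; hot can take either value.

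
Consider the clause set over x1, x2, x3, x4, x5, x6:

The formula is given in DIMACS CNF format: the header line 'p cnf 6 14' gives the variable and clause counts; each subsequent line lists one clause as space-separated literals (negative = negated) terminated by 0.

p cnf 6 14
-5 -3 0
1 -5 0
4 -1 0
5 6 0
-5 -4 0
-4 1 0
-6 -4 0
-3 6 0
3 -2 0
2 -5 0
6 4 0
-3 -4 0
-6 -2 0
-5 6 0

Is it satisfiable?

Satisfiable

Case x5 = False:
(x6) alone gives x6 = True.
(¬x4) alone gives x4 = False.
(¬x1) alone gives x1 = False.
(¬x2) alone gives x2 = False.
All clauses hold; x3 can take either value.
A satisfying assignment: x1: False; x2: False; x3: False; x4: False; x5: False; x6: True.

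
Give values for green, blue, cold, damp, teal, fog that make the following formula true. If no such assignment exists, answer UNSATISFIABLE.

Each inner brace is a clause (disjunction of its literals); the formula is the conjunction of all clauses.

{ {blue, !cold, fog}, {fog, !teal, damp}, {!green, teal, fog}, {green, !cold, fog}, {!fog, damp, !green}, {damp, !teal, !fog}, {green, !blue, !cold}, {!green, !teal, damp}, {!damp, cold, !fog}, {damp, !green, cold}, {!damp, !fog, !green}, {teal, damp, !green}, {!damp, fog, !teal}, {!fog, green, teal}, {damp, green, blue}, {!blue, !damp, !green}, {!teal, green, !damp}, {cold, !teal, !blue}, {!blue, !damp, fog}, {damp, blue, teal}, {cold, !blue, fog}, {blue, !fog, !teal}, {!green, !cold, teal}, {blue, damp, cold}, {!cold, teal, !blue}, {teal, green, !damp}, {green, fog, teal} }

UNSATISFIABLE

Case blue = true:
Case green = true:
(!damp) alone gives damp = false.
(!fog) alone gives fog = false.
(!teal) alone gives teal = false.
But (teal) is also a unit clause — contradiction.
Undo green and try green = false.
(!cold) alone gives cold = false.
(!teal) alone gives teal = false.
(!fog) alone gives fog = false.
But (fog) is also a unit clause — contradiction.
Either choice for green ends in contradiction.
Undo blue and try blue = false.
Case cold = false:
(damp) alone gives damp = true.
(!fog) alone gives fog = false.
(!teal) alone gives teal = false.
(!green) alone gives green = false.
But (green) is also a unit clause — contradiction.
Undo cold and try cold = true.
(fog) alone gives fog = true.
(!teal) alone gives teal = false.
(green) alone gives green = true.
But (!green) is also a unit clause — contradiction.
Either choice for cold ends in contradiction.
Either choice for blue ends in contradiction.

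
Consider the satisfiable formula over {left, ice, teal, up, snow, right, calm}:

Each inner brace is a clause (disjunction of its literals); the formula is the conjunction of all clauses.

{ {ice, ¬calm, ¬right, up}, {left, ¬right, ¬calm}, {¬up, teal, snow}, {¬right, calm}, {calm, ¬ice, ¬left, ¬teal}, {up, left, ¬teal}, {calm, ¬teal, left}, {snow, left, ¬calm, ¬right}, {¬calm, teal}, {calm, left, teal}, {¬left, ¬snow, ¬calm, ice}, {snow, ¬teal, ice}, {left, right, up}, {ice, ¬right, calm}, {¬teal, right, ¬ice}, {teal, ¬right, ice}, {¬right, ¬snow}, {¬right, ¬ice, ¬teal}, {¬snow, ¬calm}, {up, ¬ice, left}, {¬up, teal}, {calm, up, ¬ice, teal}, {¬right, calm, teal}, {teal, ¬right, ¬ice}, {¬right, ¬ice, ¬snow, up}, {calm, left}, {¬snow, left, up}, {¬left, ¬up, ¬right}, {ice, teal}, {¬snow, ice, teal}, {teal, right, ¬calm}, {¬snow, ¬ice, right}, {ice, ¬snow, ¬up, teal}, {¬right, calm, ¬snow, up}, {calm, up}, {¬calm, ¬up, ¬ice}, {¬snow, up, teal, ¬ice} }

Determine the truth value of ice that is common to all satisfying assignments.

False

Suppose ice = True.
Suppose right = False.
Unit clause (¬teal) forces teal = False.
Unit clause (¬calm) forces calm = False.
Unit clause (left) forces left = True.
Unit clause (¬up) forces up = False.
But (up) is also a unit clause — contradiction.
Undo right and try right = True.
Unit clause (calm) forces calm = True.
Unit clause (left) forces left = True.
Unit clause (teal) forces teal = True.
But (¬teal) is also a unit clause — contradiction.
Neither right = True nor right = False works.
So every satisfying assignment has ice = False.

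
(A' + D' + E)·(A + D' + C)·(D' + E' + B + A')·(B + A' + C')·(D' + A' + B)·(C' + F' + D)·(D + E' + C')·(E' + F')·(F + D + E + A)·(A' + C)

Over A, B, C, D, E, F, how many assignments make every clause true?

12

There are 2^6 = 64 truth assignments over (A, B, C, D, E, F).
Split on B. With B = 1, the clauses containing B are satisfied and B' drops from the rest; 7 of the 2^5 = 32 assignments to the other variables satisfy what remains.
With B = 0, by the same count on the reduced clause set, 5 assignments work.
Total: 7 + 5 = 12.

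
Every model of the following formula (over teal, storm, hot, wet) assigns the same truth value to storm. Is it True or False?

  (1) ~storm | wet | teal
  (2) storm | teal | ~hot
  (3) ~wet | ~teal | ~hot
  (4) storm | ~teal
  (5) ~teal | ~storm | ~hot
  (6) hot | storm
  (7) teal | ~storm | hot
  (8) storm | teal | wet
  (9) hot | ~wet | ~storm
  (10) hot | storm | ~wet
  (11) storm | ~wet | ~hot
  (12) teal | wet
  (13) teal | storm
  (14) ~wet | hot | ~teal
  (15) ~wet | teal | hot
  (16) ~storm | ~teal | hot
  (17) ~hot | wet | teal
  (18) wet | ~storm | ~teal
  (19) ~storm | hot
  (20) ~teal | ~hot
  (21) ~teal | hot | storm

True

Suppose storm = 0.
From the singleton clause (~teal), teal = 0.
That conflicts with the unit clause (teal).
So every satisfying assignment has storm = True.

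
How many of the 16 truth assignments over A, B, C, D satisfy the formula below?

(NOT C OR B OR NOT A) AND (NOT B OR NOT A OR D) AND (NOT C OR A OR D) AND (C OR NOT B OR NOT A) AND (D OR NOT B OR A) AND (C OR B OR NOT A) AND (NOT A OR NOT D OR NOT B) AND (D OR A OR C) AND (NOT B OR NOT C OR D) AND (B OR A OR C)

There are 2^4 = 16 truth assignments over (A, B, C, D).
Split on A. With A = true, the clauses containing A are satisfied and NOT A drops from the rest; 0 of the 2^3 = 8 assignments to the other variables satisfy what remains.
With A = false, by the same count on the reduced clause set, 3 assignments work.
(One model: A=F, B=F, C=T, D=T.)
Total: 0 + 3 = 3.

3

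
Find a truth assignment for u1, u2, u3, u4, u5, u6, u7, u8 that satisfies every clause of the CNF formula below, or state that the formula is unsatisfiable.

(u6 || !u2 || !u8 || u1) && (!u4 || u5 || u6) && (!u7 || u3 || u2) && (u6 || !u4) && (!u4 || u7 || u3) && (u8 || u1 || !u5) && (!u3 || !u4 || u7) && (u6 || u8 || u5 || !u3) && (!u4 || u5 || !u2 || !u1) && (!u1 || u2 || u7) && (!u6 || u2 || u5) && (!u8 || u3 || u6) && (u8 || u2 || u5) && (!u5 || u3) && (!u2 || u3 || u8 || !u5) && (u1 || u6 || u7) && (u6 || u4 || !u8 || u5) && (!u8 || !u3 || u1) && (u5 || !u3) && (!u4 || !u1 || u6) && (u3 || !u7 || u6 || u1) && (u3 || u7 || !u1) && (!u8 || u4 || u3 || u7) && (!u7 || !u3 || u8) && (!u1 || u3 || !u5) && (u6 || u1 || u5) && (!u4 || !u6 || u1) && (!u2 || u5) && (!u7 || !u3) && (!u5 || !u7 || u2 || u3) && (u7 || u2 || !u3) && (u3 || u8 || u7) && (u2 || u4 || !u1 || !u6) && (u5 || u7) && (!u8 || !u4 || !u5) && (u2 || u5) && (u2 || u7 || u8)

Case u6 = true:
Case u2 = true:
The clause (u5) is unit, so u5 = true.
The clause (u3) is unit, so u3 = true.
The clause (!u7) is unit, so u7 = false.
The clause (!u4) is unit, so u4 = false.
Case u8 = false:
The clause (u1) is unit, so u1 = true.
All clauses are satisfied.

u1=true,  u2=true,  u3=true,  u4=false,  u5=true,  u6=true,  u7=false,  u8=false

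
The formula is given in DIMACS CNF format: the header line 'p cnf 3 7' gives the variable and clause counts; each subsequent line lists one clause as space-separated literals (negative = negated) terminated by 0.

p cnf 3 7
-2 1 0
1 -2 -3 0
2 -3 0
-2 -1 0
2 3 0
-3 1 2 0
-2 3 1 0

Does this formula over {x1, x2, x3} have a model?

Branch on x2: set x2 = False.
From the singleton clause (¬x3), x3 = False.
That conflicts with the unit clause (x3).
Undo x2 and try x2 = True.
From the singleton clause (x1), x1 = True.
That conflicts with the unit clause (¬x1).
Either choice for x2 ends in contradiction.
No assignment satisfies every clause.

Unsatisfiable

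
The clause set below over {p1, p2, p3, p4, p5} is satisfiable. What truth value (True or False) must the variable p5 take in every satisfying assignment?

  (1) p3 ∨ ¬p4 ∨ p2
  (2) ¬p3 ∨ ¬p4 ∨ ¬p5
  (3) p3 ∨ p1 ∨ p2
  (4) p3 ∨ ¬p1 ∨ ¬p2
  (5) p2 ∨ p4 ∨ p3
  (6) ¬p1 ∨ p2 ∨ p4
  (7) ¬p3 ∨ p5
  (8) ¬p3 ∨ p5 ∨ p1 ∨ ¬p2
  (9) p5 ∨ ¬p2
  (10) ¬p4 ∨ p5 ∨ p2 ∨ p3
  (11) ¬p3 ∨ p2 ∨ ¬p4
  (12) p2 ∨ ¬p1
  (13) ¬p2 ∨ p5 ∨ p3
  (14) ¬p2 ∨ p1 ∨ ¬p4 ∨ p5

True

Suppose p5 = False.
(¬p3) alone gives p3 = False.
(¬p2) alone gives p2 = False.
(¬p4) alone gives p4 = False.
That conflicts with the unit clause (p4).
So every satisfying assignment has p5 = True.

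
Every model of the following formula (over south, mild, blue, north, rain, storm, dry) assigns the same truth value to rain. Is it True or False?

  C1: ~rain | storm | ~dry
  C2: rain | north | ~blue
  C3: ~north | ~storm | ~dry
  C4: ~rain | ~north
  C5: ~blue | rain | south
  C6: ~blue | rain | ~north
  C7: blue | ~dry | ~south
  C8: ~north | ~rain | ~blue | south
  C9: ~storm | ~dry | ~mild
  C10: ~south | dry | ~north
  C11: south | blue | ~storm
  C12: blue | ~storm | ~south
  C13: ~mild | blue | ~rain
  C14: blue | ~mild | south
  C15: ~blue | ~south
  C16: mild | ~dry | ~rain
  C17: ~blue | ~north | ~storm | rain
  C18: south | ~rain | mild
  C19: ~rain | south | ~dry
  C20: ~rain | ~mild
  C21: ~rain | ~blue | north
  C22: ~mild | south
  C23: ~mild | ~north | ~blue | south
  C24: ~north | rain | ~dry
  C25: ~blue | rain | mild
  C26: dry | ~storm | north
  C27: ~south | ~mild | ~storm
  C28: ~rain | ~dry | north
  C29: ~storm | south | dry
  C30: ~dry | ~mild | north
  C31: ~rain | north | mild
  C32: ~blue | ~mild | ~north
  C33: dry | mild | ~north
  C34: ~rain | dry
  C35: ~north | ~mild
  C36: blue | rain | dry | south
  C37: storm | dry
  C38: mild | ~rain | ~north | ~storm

Suppose rain = 1.
The clause (~north) is unit, so north = 0.
The clause (~mild) is unit, so mild = 0.
Now (mild) is unsatisfied and unit — conflict.
So every satisfying assignment has rain = False.

False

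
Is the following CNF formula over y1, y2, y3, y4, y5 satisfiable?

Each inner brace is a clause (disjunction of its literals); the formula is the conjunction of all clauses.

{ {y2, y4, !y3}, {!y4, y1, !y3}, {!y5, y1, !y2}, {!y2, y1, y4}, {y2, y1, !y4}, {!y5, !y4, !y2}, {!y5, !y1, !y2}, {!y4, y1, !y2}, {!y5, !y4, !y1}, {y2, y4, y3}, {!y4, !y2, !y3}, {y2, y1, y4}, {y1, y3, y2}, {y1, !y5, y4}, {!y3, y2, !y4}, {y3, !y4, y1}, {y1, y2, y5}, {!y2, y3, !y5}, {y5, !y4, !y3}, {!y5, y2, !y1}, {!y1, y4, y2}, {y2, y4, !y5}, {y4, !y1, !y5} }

Try y2 = true.
Try y5 = false.
Try y1 = true.
Try y4 = true.
From the singleton clause (!y3), y3 = false.
All clauses are satisfied.
A satisfying assignment: y1=true,  y2=true,  y3=false,  y4=true,  y5=false.

Yes, satisfiable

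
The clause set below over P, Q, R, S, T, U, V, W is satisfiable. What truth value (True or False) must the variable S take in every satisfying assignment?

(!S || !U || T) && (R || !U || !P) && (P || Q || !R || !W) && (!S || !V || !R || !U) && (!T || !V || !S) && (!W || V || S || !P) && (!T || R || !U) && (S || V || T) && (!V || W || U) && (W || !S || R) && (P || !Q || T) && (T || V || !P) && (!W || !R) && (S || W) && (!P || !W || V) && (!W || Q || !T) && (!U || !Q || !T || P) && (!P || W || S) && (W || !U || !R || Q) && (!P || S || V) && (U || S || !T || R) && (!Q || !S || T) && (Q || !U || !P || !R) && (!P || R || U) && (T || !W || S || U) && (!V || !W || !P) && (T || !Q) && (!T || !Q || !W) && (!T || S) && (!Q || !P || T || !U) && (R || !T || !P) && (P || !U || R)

Suppose S = false.
From the singleton clause (W), W = true.
From the singleton clause (!R), R = false.
From the singleton clause (!T), T = false.
From the singleton clause (V), V = true.
From the singleton clause (U), U = true.
From the singleton clause (!P), P = false.
That conflicts with the unit clause (P).
So every satisfying assignment has S = True.

True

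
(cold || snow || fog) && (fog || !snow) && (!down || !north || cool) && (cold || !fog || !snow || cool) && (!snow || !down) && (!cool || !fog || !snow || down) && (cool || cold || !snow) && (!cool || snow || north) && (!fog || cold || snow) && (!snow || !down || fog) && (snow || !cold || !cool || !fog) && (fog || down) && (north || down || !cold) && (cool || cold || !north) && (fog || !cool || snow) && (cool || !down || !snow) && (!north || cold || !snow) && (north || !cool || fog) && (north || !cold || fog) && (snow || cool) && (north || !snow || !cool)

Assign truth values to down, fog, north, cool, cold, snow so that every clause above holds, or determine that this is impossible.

down: false, fog: true, north: true, cool: false, cold: true, snow: true

Case fog = true:
Case snow = true:
(!down) alone gives down = false.
(!cool) alone gives cool = false.
(cold) alone gives cold = true.
(north) alone gives north = true.
This assignment satisfies each clause.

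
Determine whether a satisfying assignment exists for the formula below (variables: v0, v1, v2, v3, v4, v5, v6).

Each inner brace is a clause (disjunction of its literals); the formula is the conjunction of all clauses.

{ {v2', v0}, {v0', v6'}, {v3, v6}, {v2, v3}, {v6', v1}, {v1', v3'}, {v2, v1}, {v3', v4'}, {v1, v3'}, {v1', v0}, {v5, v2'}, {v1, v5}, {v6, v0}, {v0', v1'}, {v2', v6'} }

No, unsatisfiable

Case v2 = 0:
From the singleton clause (v3), v3 = 1.
From the singleton clause (v1'), v1 = 0.
But (v1) is also a unit clause — contradiction.
That branch fails; take v2 = 1 instead.
From the singleton clause (v0), v0 = 1.
From the singleton clause (v6'), v6 = 0.
From the singleton clause (v3), v3 = 1.
From the singleton clause (v1'), v1 = 0.
But (v1) is also a unit clause — contradiction.
Either choice for v2 ends in contradiction.
No assignment satisfies every clause.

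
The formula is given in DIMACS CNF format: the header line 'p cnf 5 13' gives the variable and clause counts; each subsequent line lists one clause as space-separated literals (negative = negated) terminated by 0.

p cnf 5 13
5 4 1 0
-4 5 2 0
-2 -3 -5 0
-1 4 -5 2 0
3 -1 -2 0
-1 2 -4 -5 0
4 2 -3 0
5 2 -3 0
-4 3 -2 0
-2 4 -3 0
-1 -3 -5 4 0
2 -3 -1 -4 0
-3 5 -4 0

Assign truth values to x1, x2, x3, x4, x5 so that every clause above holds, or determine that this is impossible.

Branch on x5: set x5 = True.
Branch on x2: set x2 = False.
Branch on x1: set x1 = False.
Branch on x4: set x4 = True.
Every clause is now satisfied; x3 is unconstrained.

x1 ↦ False; x2 ↦ False; x3 ↦ False; x4 ↦ True; x5 ↦ True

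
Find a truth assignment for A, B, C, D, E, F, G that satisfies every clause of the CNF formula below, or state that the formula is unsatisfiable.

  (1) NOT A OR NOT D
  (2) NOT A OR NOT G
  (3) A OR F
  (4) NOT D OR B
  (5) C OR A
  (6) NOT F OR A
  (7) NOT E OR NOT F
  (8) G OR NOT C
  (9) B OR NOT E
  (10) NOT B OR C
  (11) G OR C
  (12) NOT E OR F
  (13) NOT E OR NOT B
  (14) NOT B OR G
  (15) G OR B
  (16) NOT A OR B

Branch on A: set A = false.
From the singleton clause (F), F = true.
Now (NOT F) is unsatisfied and unit — conflict.
Undo A and try A = true.
From the singleton clause (NOT D), D = false.
From the singleton clause (NOT G), G = false.
From the singleton clause (NOT C), C = false.
Now (C) is unsatisfied and unit — conflict.
Neither A = true nor A = false works.

UNSATISFIABLE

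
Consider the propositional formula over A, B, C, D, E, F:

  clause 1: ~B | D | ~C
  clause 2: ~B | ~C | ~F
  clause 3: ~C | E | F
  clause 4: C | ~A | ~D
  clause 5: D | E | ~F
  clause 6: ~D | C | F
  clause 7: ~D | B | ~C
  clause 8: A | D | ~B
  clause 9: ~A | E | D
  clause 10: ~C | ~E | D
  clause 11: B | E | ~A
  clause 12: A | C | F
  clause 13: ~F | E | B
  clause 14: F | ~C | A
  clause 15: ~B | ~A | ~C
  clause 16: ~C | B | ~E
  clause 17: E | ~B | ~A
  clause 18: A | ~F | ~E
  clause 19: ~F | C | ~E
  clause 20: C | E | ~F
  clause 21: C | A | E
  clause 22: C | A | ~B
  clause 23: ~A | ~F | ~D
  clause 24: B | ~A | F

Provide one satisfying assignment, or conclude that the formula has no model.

Branch on B: set B = 1.
Branch on D: set D = 0.
(~C) alone gives C = 0.
(A) alone gives A = 1.
(E) alone gives E = 1.
(~F) alone gives F = 0.
Every clause now holds.

A ↦ 1, B ↦ 1, C ↦ 0, D ↦ 0, E ↦ 1, F ↦ 0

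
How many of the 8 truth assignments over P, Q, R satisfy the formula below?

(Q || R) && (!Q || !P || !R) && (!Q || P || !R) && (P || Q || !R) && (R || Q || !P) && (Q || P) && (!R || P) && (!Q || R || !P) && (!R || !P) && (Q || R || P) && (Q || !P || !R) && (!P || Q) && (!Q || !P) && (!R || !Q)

There are 2^3 = 8 truth assignments over (P, Q, R).
Check each against the 14 clauses (columns in the order P, Q, R):
  F F F  ✗ fails (Q || R)
  F F T  ✗ fails (P || Q || !R)
  F T F  ✓ satisfies all
  F T T  ✗ fails (!Q || P || !R)
  T F F  ✗ fails (Q || R)
  T F T  ✗ fails (!R || !P)
  T T F  ✗ fails (!Q || R || !P)
  T T T  ✗ fails (!Q || !P || !R)
1 of the 8 rows is a model.

1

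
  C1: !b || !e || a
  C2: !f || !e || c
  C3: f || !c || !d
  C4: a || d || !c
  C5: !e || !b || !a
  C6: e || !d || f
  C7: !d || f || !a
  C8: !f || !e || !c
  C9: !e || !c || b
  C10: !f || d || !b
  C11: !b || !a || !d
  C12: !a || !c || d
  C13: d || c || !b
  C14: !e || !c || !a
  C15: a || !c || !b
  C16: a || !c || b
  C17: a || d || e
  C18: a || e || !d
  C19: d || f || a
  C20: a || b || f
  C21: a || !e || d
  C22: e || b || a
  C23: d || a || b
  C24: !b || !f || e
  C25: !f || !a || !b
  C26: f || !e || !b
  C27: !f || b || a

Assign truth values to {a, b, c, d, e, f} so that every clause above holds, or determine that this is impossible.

Case b = false:
Case e = false:
Unit clause (a) forces a = true.
Case d = true:
Unit clause (f) forces f = true.
Every clause is now satisfied; c is unconstrained.

a ↦ true, b ↦ false, c ↦ false, d ↦ true, e ↦ false, f ↦ true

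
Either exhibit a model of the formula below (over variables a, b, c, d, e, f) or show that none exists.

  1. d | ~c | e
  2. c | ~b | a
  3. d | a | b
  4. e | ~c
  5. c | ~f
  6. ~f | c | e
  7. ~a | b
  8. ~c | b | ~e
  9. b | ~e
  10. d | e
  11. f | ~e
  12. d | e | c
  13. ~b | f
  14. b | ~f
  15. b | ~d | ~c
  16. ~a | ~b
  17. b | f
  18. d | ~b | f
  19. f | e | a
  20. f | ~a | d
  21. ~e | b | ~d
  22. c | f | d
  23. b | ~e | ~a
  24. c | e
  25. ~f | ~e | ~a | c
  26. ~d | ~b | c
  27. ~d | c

Branch on e: set e = 1.
From the singleton clause (b), b = 1.
From the singleton clause (f), f = 1.
From the singleton clause (c), c = 1.
From the singleton clause (~a), a = 0.
All clauses hold; d can take either value.

a ↦ 0,  b ↦ 1,  c ↦ 1,  d ↦ 1,  e ↦ 1,  f ↦ 1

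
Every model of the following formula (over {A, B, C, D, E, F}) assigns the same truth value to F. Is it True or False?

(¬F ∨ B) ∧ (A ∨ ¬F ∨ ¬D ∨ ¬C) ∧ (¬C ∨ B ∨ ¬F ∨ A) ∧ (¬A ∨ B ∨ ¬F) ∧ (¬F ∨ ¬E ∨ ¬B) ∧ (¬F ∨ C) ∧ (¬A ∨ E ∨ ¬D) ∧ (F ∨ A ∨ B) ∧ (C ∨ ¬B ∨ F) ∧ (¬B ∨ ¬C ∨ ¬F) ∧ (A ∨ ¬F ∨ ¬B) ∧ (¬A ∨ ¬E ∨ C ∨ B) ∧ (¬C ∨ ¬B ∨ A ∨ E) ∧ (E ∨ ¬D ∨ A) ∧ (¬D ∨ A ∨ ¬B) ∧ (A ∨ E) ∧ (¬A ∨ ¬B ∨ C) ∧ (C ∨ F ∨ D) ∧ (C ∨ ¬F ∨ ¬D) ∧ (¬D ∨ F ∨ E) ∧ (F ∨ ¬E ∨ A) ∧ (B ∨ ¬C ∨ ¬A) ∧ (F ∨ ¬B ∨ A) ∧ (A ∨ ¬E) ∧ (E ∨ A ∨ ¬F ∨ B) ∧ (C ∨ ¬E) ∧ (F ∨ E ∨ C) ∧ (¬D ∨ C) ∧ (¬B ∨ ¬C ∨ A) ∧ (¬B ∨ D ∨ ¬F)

False

Suppose F = True.
The clause (B) is unit, so B = True.
The clause (¬E) is unit, so E = False.
The clause (C) is unit, so C = True.
That conflicts with the unit clause (¬C).
So every satisfying assignment has F = False.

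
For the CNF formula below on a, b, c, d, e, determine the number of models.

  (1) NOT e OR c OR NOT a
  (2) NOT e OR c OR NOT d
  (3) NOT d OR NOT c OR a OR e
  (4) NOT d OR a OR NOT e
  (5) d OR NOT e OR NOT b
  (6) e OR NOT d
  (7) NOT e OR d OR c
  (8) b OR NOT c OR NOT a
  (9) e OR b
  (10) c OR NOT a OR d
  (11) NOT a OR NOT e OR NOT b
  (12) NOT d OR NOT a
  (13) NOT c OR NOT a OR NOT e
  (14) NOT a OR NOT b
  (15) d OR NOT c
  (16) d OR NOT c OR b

1

There are 2^5 = 32 truth assignments over (a, b, c, d, e).
Split on e. With e = true, the clauses containing e are satisfied and NOT e drops from the rest; 0 of the 2^4 = 16 assignments to the other variables satisfy what remains.
With e = false, by the same count on the reduced clause set, 1 assignment works.
(One model: a=F, b=T, c=F, d=F, e=F.)
Total: 0 + 1 = 1.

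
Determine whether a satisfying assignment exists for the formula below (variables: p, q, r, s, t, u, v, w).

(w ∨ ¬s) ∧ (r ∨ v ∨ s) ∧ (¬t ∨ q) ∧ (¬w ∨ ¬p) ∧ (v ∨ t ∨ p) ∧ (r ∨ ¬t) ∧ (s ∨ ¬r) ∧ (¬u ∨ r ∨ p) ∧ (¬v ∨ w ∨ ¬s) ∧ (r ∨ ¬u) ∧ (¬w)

Yes

(¬w) alone gives w = False.
(¬s) alone gives s = False.
(¬r) alone gives r = False.
(v) alone gives v = True.
(¬t) alone gives t = False.
(¬u) alone gives u = False.
Every clause is now satisfied; p, q are unconstrained.
A satisfying assignment: p=False, q=True, r=False, s=False, t=False, u=False, v=True, w=False.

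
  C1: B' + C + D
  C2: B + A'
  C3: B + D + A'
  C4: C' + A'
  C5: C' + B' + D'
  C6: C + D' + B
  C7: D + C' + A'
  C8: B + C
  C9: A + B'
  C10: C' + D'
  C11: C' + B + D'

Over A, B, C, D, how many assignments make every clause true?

2

There are 2^4 = 16 truth assignments over (A, B, C, D).
Check each against the 11 clauses (columns in the order A, B, C, D):
  F F F F  ✗ fails (B + C)
  F F F T  ✗ fails (C + D' + B)
  F F T F  ✓ satisfies all
  F F T T  ✗ fails (C' + D')
  F T F F  ✗ fails (B' + C + D)
  F T F T  ✗ fails (A + B')
  F T T F  ✗ fails (A + B')
  F T T T  ✗ fails (C' + B' + D')
  T F F F  ✗ fails (B + A')
  T F F T  ✗ fails (B + A')
  T F T F  ✗ fails (B + A')
  T F T T  ✗ fails (B + A')
  T T F F  ✗ fails (B' + C + D)
  T T F T  ✓ satisfies all
  T T T F  ✗ fails (C' + A')
  T T T T  ✗ fails (C' + A')
2 of the 16 rows are models.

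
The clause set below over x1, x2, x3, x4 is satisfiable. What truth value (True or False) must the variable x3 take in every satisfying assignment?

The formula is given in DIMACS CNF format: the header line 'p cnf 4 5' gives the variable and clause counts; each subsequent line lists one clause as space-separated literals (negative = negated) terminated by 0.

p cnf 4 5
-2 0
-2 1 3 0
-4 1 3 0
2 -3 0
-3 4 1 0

Suppose x3 = True.
(¬x2) alone gives x2 = False.
Now (x2) is unsatisfied and unit — conflict.
So every satisfying assignment has x3 = False.

False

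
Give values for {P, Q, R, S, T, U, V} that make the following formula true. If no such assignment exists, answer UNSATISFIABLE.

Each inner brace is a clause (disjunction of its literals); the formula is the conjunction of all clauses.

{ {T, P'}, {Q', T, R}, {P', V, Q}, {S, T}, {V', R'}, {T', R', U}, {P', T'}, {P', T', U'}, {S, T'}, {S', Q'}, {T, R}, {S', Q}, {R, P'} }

UNSATISFIABLE

Case T = 1:
From the singleton clause (P'), P = 0.
From the singleton clause (S), S = 1.
From the singleton clause (Q'), Q = 0.
Now (Q) is unsatisfied and unit — conflict.
Backtrack on T: now try T = 0.
From the singleton clause (P'), P = 0.
From the singleton clause (S), S = 1.
From the singleton clause (Q'), Q = 0.
Now (Q) is unsatisfied and unit — conflict.
Either choice for T ends in contradiction.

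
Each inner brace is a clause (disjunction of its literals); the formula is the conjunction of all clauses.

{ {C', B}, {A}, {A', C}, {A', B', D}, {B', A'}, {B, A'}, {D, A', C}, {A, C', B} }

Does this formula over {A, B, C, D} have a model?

The clause (A) is unit, so A = 1.
The clause (C) is unit, so C = 1.
The clause (B) is unit, so B = 1.
Now (B') is unsatisfied and unit — conflict.
No assignment satisfies every clause.

No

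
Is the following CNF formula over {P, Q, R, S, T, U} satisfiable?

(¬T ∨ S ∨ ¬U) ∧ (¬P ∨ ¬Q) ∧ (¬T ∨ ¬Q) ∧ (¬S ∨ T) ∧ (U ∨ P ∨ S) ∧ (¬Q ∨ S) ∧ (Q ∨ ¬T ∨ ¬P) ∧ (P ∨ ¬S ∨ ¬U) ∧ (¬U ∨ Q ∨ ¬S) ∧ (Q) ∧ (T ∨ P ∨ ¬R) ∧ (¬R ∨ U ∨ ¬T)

No

The clause (Q) is unit, so Q = True.
The clause (¬P) is unit, so P = False.
The clause (¬T) is unit, so T = False.
The clause (¬S) is unit, so S = False.
Now (S) is unsatisfied and unit — conflict.
No assignment satisfies every clause.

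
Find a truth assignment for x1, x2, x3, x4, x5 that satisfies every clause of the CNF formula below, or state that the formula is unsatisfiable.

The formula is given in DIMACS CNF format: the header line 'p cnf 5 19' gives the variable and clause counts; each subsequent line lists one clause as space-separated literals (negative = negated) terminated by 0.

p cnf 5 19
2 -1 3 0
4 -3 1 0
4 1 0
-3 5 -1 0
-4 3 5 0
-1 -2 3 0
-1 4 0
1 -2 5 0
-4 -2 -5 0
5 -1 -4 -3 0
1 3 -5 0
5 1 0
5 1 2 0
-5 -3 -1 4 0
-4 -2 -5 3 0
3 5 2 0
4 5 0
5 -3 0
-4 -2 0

x1=True, x2=False, x3=True, x4=True, x5=True

Case x4 = True:
The clause (¬x2) is unit, so x2 = False.
Case x1 = True:
The clause (x3) is unit, so x3 = True.
The clause (x5) is unit, so x5 = True.
This assignment satisfies each clause.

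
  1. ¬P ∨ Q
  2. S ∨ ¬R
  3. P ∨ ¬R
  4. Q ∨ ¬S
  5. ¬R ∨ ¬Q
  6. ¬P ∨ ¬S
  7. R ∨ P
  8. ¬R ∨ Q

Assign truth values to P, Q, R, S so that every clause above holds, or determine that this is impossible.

Try P = True.
The clause (Q) is unit, so Q = True.
The clause (¬R) is unit, so R = False.
The clause (¬S) is unit, so S = False.
Every clause now holds.

P ↦ True, Q ↦ True, R ↦ False, S ↦ False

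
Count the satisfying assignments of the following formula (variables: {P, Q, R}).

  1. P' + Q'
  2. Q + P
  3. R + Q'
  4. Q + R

There are 2^3 = 8 truth assignments over (P, Q, R).
Check each against the 4 clauses (columns in the order P, Q, R):
  F F F  ✗ fails (Q + P)
  F F T  ✗ fails (Q + P)
  F T F  ✗ fails (R + Q')
  F T T  ✓ satisfies all
  T F F  ✗ fails (Q + R)
  T F T  ✓ satisfies all
  T T F  ✗ fails (P' + Q')
  T T T  ✗ fails (P' + Q')
2 of the 8 rows are models.

2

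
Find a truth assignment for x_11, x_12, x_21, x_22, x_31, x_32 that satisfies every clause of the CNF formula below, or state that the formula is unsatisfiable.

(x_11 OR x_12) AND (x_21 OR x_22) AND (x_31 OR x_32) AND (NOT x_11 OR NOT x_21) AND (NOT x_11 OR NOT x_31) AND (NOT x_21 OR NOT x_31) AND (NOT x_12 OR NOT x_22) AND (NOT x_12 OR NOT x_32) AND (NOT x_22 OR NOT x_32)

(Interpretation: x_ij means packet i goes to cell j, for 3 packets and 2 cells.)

UNSATISFIABLE

Try x_11 = true.
(NOT x_21) alone gives x_21 = false.
(x_22) alone gives x_22 = true.
(NOT x_31) alone gives x_31 = false.
(x_32) alone gives x_32 = true.
Now (NOT x_32) is unsatisfied and unit — conflict.
So x_11 must be the other value — set x_11 = false.
(x_12) alone gives x_12 = true.
(NOT x_22) alone gives x_22 = false.
(x_21) alone gives x_21 = true.
(NOT x_31) alone gives x_31 = false.
(x_32) alone gives x_32 = true.
Now (NOT x_32) is unsatisfied and unit — conflict.
Both values of x_11 lead to a conflict.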